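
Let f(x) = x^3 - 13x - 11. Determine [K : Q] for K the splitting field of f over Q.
[K : Q] = 6

By the rational root test, any rational root of the monic integer polynomial f(x) = x^3 - 13x - 11 must be an integer dividing the constant term -11, i.e. one of ±{1, 11}. Evaluating: f(1) = -23, f(-1) = 1, f(11) = 1177, f(-11) = -1199; none is 0, so f has no rational root and is therefore irreducible over Q (a cubic with no linear factor over a field is irreducible). For an irreducible cubic, the Galois group is A_3 or S_3 according as the discriminant disc(f) = -4a^3 - 27b^2 = -4·(-13)^3 - 27·(-11)^2 = 5521 is or is not a square in Q. Here disc(f) = 5521 is not a perfect square in Q, so the Galois group of f over Q is not contained in A_3 and must be all of S_3. The splitting field has degree |S_3| = 6 over Q, so [K : Q] = 6.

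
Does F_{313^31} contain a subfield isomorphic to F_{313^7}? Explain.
No: F_{313^7} is not a subfield of F_{313^31}

F_{p^m} embeds in F_{p^n} iff m | n. Here 7 ∤ 31 (since 31 = 4·7 + 3 with remainder 3 ≠ 0), so F_{313^7} is not a subfield of F_{313^31}. Equivalently: if it were, the tower law would give 7 = [F_{313^7}:F_313] dividing [F_{313^31}:F_313] = 31, contradiction.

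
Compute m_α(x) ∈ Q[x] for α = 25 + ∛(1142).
m_α(x) = x^3 - 75x^2 + 1875x - 16767

Set β = α - 25 = ∛(1142), so β^3 = 1142. Then (α - 25)^3 - 1142 = 0, i.e. α is a root of g(x) = (x - 25)^3 - 1142 = x^3 - 75x^2 + 1875x - 16767. Since g(x) = h(x - 25) where h(x) = x^3 - 1142, and h is irreducible over Q (because 1142 is not a perfect cube, so h has no rational root, and a monic cubic with no rational root is irreducible), g is also irreducible (irreducibility is preserved under the substitution x → x - 25). Hence m_α(x) = x^3 - 75x^2 + 1875x - 16767.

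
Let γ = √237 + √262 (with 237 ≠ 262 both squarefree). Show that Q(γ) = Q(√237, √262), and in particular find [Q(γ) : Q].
[Q(γ) : Q] = 4 (equivalently, Q(γ) = Q(√237, √262))

Obviously Q(γ) ⊆ Q(√237, √262), and [Q(√237, √262):Q] = 4 (since 237, 262 are distinct squarefree integers > 1 with 62094 not a perfect square). To show equality we compute the minimal polynomial of γ. From γ = √237 + √262: γ^2 = 237 + 2√(62094) + 262 = 499 + 2√(62094), so γ^2 - 499 = 2√(62094); squaring, (γ^2 - 499)^2 = 4·62094, i.e. γ^4 - 998γ^2 + 249001 - 248376 = 0, i.e. γ^4 - 998γ^2 + 625 = 0. So γ is a root of x^4 - 998x^2 + 625. This polynomial is irreducible over Q: it has no rational root (each ±√237 ± √262 is irrational), and any factorization into two quadratics over Q would force √(62094) ∈ Q (pairing opposite roots) or √237, √262 ∈ Q (other pairings), all impossible. Hence [Q(γ):Q] = 4 = [Q(√237, √262):Q], so Q(γ) = Q(√237, √262).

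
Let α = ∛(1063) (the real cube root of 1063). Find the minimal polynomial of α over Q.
m_α(x) = x^3 - 1063

α satisfies α^3 = 1063, so x^3 - 1063 annihilates α. By the rational root test, a rational root p/q (in lowest terms) of x^3 - 1063 would satisfy p^3 = 1063 q^3, forcing q = 1 and p^3 = 1063; but 1063 is not a perfect cube, contradiction. A monic cubic over Q with no rational root is irreducible (any nontrivial factorization would include a linear factor). Hence x^3 - 1063 is the minimal polynomial of α, and in particular [Q(α):Q] = 3.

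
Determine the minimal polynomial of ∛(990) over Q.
m_α(x) = x^3 - 990

α satisfies α^3 = 990, so x^3 - 990 annihilates α. By the rational root test, a rational root p/q (in lowest terms) of x^3 - 990 would satisfy p^3 = 990 q^3, forcing q = 1 and p^3 = 990; but 990 is not a perfect cube, contradiction. A monic cubic over Q with no rational root is irreducible (any nontrivial factorization would include a linear factor). Hence x^3 - 990 is the minimal polynomial of α, and in particular [Q(α):Q] = 3.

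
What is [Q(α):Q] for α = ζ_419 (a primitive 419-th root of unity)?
[Q(α):Q] = 418

The minimal polynomial of ζ_419 over Q is the 419-th cyclotomic polynomial Φ_419(x), which is irreducible over Q and has degree φ(419) = 418. Hence [Q(α):Q] = φ(419) = 418.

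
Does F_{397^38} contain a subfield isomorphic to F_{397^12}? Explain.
No: F_{397^12} is not a subfield of F_{397^38}

F_{p^m} embeds in F_{p^n} iff m | n. Here 12 ∤ 38 (since 38 = 3·12 + 2 with remainder 2 ≠ 0), so F_{397^12} is not a subfield of F_{397^38}. Equivalently: if it were, the tower law would give 12 = [F_{397^12}:F_397] dividing [F_{397^38}:F_397] = 38, contradiction.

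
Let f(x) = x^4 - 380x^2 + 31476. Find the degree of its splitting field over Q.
[K : Q] = 4

Solving the quadratic in x^2: x^2 = (380 ± √(380^2 - 4·31476))/2 = (380 ± √18496)/2 = (380 ± 136)/2, giving x^2 = 258 or x^2 = 122. So f(x) = (x^2 - 258)(x^2 - 122) and the roots of f are ±√258, ±√122. Hence the splitting field is K = Q(√258, √122). Since 258 and 122 are distinct squarefree integers > 1, their product 31476 is not a perfect square, so √122 ∉ Q(√258). By the tower law [K:Q] = [Q(√258,√122):Q(√258)] · [Q(√258):Q] = 2 · 2 = 4.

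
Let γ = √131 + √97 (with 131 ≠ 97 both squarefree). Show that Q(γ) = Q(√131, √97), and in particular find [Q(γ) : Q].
[Q(γ) : Q] = 4 (equivalently, Q(γ) = Q(√131, √97))

Obviously Q(γ) ⊆ Q(√131, √97), and [Q(√131, √97):Q] = 4 (since 131, 97 are distinct squarefree integers > 1 with 12707 not a perfect square). To show equality we compute the minimal polynomial of γ. From γ = √131 + √97: γ^2 = 131 + 2√(12707) + 97 = 228 + 2√(12707), so γ^2 - 228 = 2√(12707); squaring, (γ^2 - 228)^2 = 4·12707, i.e. γ^4 - 456γ^2 + 51984 - 50828 = 0, i.e. γ^4 - 456γ^2 + 1156 = 0. So γ is a root of x^4 - 456x^2 + 1156. This polynomial is irreducible over Q: it has no rational root (each ±√131 ± √97 is irrational), and any factorization into two quadratics over Q would force √(12707) ∈ Q (pairing opposite roots) or √131, √97 ∈ Q (other pairings), all impossible. Hence [Q(γ):Q] = 4 = [Q(√131, √97):Q], so Q(γ) = Q(√131, √97).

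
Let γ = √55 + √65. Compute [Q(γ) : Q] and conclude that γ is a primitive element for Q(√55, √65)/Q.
[Q(γ) : Q] = 4 (equivalently, Q(γ) = Q(√55, √65))

Obviously Q(γ) ⊆ Q(√55, √65), and [Q(√55, √65):Q] = 4 (since 55, 65 are distinct squarefree integers > 1 with 3575 not a perfect square). To show equality we compute the minimal polynomial of γ. From γ = √55 + √65: γ^2 = 55 + 2√(3575) + 65 = 120 + 2√(3575), so γ^2 - 120 = 2√(3575); squaring, (γ^2 - 120)^2 = 4·3575, i.e. γ^4 - 240γ^2 + 14400 - 14300 = 0, i.e. γ^4 - 240γ^2 + 100 = 0. So γ is a root of x^4 - 240x^2 + 100. This polynomial is irreducible over Q: it has no rational root (each ±√55 ± √65 is irrational), and any factorization into two quadratics over Q would force √(3575) ∈ Q (pairing opposite roots) or √55, √65 ∈ Q (other pairings), all impossible. Hence [Q(γ):Q] = 4 = [Q(√55, √65):Q], so Q(γ) = Q(√55, √65).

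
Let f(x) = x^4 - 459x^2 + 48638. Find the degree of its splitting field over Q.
[K : Q] = 4

Solving the quadratic in x^2: x^2 = (459 ± √(459^2 - 4·48638))/2 = (459 ± √16129)/2 = (459 ± 127)/2, giving x^2 = 293 or x^2 = 166. So f(x) = (x^2 - 293)(x^2 - 166) and the roots of f are ±√293, ±√166. Hence the splitting field is K = Q(√293, √166). Since 293 and 166 are distinct squarefree integers > 1, their product 48638 is not a perfect square, so √166 ∉ Q(√293). By the tower law [K:Q] = [Q(√293,√166):Q(√293)] · [Q(√293):Q] = 2 · 2 = 4.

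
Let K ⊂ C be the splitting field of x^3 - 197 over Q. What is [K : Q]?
[K : Q] = 6

The roots of x^3 - 197 are ∛197, ω∛197, ω^2∛197 where ω = e^(2πi/3) is a primitive cube root of unity, so K = Q(∛197, ω). Now [Q(∛197):Q] = 3 (since 197 is not a perfect cube, x^3 - 197 is irreducible) and [Q(ω):Q] = 2. Both 2 and 3 divide [K:Q], and [K:Q] ≤ 3·2 = 6, so [K:Q] = 6. (Equivalently: Q(∛197) ⊂ R but ω ∉ R, so [K : Q(∛197)] = 2.)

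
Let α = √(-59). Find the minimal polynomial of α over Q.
m_α(x) = x^2 + 59

α satisfies α^2 + 59 = 0, so x^2 + 59 annihilates α. Since d = -59 is squarefree and ≠ 1, it is not a perfect square in Q, so x^2 + 59 has no rational root and is therefore irreducible over Q (a degree-2 polynomial over a field is irreducible iff it has no root). Hence m_α(x) = x^2 + 59.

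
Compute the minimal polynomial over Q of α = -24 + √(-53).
m_α(x) = x^2 + 48x + 629

From α + 24 = √(-53), squaring gives (α + 24)^2 = -53, i.e. α^2 + 48α + 576 = -53, so α^2 + 48α + 629 = 0. The discriminant of x^2 + 48x + 629 is (48)^2 - 4·(629) = 2304 - 2516 = -212, and 4·(-53) is not a perfect square in Q since -53 is squarefree and ≠ 1. Hence x^2 + 48x + 629 is irreducible over Q and is the minimal polynomial of α.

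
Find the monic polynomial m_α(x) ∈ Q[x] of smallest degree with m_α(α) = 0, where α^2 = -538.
m_α(x) = x^2 + 538

α satisfies α^2 + 538 = 0, so x^2 + 538 annihilates α. Since d = -538 is squarefree and ≠ 1, it is not a perfect square in Q, so x^2 + 538 has no rational root and is therefore irreducible over Q (a degree-2 polynomial over a field is irreducible iff it has no root). Hence m_α(x) = x^2 + 538.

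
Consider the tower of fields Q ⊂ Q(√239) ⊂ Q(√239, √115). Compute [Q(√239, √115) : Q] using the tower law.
[Q(√239, √115) : Q] = 4

[Q(√239):Q] = 2 (min poly x^2 - 239, irreducible since 239 is squarefree > 1). For the top step, suppose √115 ∈ Q(√239), say √115 = c + d√239 with c, d ∈ Q. Squaring: 115 = c^2 + 239d^2 + 2cd√239. Since √239 ∉ Q this forces 2cd = 0. If d = 0 then √115 = c ∈ Q, contradicting 115 squarefree > 1. If c = 0 then 115 = 239d^2, so 239·115 = (239d)^2 is a perfect square in Q — but 239·115 = 27485 is not a perfect square (since 239 and 115 are distinct squarefree integers). Contradiction. Hence √115 ∉ Q(√239), so x^2 - 115 stays irreducible over Q(√239) and [Q(√239, √115) : Q(√239)] = 2. By the tower law, [Q(√239, √115) : Q] = 2 · 2 = 4.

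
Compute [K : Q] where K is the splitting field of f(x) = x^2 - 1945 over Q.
[K : Q] = 2

f(x) = x^2 - 1945 factors as (x - √1945)(x + √1945). The splitting field is K = Q(√1945). Since 1945 is squarefree and > 1, it is not a perfect square, so x^2 - 1945 is irreducible over Q and [Q(√1945) : Q] = 2. Hence [K : Q] = 2.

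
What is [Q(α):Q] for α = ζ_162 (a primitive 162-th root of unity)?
[Q(α):Q] = 54

The minimal polynomial of ζ_162 over Q is the 162-th cyclotomic polynomial Φ_162(x), which is irreducible over Q and has degree φ(162) = 54. Hence [Q(α):Q] = φ(162) = 54.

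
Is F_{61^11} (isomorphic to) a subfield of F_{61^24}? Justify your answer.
No: F_{61^11} is not a subfield of F_{61^24}

F_{p^m} embeds in F_{p^n} iff m | n. Here 11 ∤ 24 (since 24 = 2·11 + 2 with remainder 2 ≠ 0), so F_{61^11} is not a subfield of F_{61^24}. Equivalently: if it were, the tower law would give 11 = [F_{61^11}:F_61] dividing [F_{61^24}:F_61] = 24, contradiction.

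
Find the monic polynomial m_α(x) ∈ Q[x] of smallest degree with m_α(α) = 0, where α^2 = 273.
m_α(x) = x^2 - 273

α satisfies α^2 - 273 = 0, so x^2 - 273 annihilates α. Since d = 273 is squarefree and ≠ 1, it is not a perfect square in Q, so x^2 - 273 has no rational root and is therefore irreducible over Q (a degree-2 polynomial over a field is irreducible iff it has no root). Hence m_α(x) = x^2 - 273.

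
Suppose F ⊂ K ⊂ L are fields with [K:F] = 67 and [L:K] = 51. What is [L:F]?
[L:F] = 3417

The tower law says that for any tower of field extensions F ⊂ K ⊂ L with finite degrees, [L:F] = [L:K] · [K:F]. Here this gives [L:F] = 51 · 67 = 3417.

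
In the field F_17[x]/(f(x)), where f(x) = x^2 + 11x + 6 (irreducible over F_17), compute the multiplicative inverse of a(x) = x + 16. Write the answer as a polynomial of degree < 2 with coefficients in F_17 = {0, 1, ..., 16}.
a(x)^(-1) ≡ 16x + 5 (mod f(x))

Since f is irreducible over F_17, F_17[x]/(f) is a field and a(x) ≠ 0 has an inverse. Apply the extended Euclidean algorithm to f(x) and a(x) in F_17[x]: f(x) = (x + 12)·a(x) + (1). The last nonzero remainder is the constant 1 = gcd(f, a) in F_17. Back-substituting through the division chain expresses 1 = s(x)·a(x) + t(x)·f(x) with s(x) ≡ 16x + 5 (mod f), so a(x)^(-1) ≡ s(x) = 16x + 5 (mod f). Check: (x + 16)·(16x + 5) = 16x^2 + 6x + 12 ≡ 1 (mod x^2 + 11x + 6).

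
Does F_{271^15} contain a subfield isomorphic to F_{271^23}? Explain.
No: F_{271^23} is not a subfield of F_{271^15}

F_{p^m} embeds in F_{p^n} iff m | n. Here 23 ∤ 15 (since 15 = 0·23 + 15 with remainder 15 ≠ 0), so F_{271^23} is not a subfield of F_{271^15}. Equivalently: if it were, the tower law would give 23 = [F_{271^23}:F_271] dividing [F_{271^15}:F_271] = 15, contradiction.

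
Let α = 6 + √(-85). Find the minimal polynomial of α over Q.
m_α(x) = x^2 - 12x + 121

From α - 6 = √(-85), squaring gives (α - 6)^2 = -85, i.e. α^2 - 12α + 36 = -85, so α^2 - 12α + 121 = 0. The discriminant of x^2 - 12x + 121 is (-12)^2 - 4·(121) = 144 - 484 = -340, and 4·(-85) is not a perfect square in Q since -85 is squarefree and ≠ 1. Hence x^2 - 12x + 121 is irreducible over Q and is the minimal polynomial of α.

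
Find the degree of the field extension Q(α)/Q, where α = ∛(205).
[Q(α):Q] = 3

The minimal polynomial of α is x^3 - 205, irreducible over Q since 205 is not a perfect cube (so x^3 - 205 has no rational root). Hence [Q(α):Q] = deg(m_α) = 3.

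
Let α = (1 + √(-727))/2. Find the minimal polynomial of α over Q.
m_α(x) = x^2 - x + 182

From 2α - 1 = √(-727), squaring gives (2α - 1)^2 = -727, i.e. 4α^2 - 4α + 1 = -727, so α^2 - α + (1 + 727)/4 = 0. Since -727 ≡ 1 (mod 4), (1 + 727)/4 = 182 ∈ Z. The polynomial x^2 - x + 182 has discriminant 1 - 4·(182) = -727, which is not a perfect square in Q (d = -727 is squarefree and ≠ 1), so x^2 - x + 182 is irreducible over Q. It is the minimal polynomial of α.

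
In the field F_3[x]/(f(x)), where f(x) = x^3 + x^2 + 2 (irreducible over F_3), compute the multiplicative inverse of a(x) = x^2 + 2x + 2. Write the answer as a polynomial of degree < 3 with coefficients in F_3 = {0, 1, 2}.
a(x)^(-1) ≡ 2x + 1 (mod f(x))

Since f is irreducible over F_3, F_3[x]/(f) is a field and a(x) ≠ 0 has an inverse. Apply the extended Euclidean algorithm to f(x) and a(x) in F_3[x]: f(x) = (x + 2)·a(x) + (1). The last nonzero remainder is the constant 1 = gcd(f, a) in F_3. Back-substituting through the division chain expresses 1 = s(x)·a(x) + t(x)·f(x) with s(x) ≡ 2x + 1 (mod f), so a(x)^(-1) ≡ s(x) = 2x + 1 (mod f). Check: (x^2 + 2x + 2)·(2x + 1) = 2x^3 + 2x^2 + 2 ≡ 1 (mod x^3 + x^2 + 2).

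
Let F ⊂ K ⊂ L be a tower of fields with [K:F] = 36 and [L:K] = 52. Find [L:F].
[L:F] = 1872

The tower law says that for any tower of field extensions F ⊂ K ⊂ L with finite degrees, [L:F] = [L:K] · [K:F]. Here this gives [L:F] = 52 · 36 = 1872.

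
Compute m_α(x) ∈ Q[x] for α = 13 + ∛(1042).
m_α(x) = x^3 - 39x^2 + 507x - 3239

Set β = α - 13 = ∛(1042), so β^3 = 1042. Then (α - 13)^3 - 1042 = 0, i.e. α is a root of g(x) = (x - 13)^3 - 1042 = x^3 - 39x^2 + 507x - 3239. Since g(x) = h(x - 13) where h(x) = x^3 - 1042, and h is irreducible over Q (because 1042 is not a perfect cube, so h has no rational root, and a monic cubic with no rational root is irreducible), g is also irreducible (irreducibility is preserved under the substitution x → x - 13). Hence m_α(x) = x^3 - 39x^2 + 507x - 3239.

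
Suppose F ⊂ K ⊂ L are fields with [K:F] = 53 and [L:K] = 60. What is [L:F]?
[L:F] = 3180

The tower law says that for any tower of field extensions F ⊂ K ⊂ L with finite degrees, [L:F] = [L:K] · [K:F]. Here this gives [L:F] = 60 · 53 = 3180.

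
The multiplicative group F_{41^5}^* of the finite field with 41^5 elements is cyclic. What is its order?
|F_{41^5}^*| = 115856200

F_{41^5} has 41^5 = 115856201 elements; its multiplicative group consists of all nonzero elements, so |F_{41^5}^*| = 115856201 - 1 = 115856200. (It is cyclic since any finite subgroup of the multiplicative group of a field is cyclic.)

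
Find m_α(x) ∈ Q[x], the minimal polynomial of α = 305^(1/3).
m_α(x) = x^3 - 305

α satisfies α^3 = 305, so x^3 - 305 annihilates α. By the rational root test, a rational root p/q (in lowest terms) of x^3 - 305 would satisfy p^3 = 305 q^3, forcing q = 1 and p^3 = 305; but 305 is not a perfect cube, contradiction. A monic cubic over Q with no rational root is irreducible (any nontrivial factorization would include a linear factor). Hence x^3 - 305 is the minimal polynomial of α, and in particular [Q(α):Q] = 3.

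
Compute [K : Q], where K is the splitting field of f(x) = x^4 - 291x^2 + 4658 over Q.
[K : Q] = 4

Solving the quadratic in x^2: x^2 = (291 ± √(291^2 - 4·4658))/2 = (291 ± √66049)/2 = (291 ± 257)/2, giving x^2 = 17 or x^2 = 274. So f(x) = (x^2 - 17)(x^2 - 274) and the roots of f are ±√17, ±√274. Hence the splitting field is K = Q(√17, √274). Since 17 and 274 are distinct squarefree integers > 1, their product 4658 is not a perfect square, so √274 ∉ Q(√17). By the tower law [K:Q] = [Q(√17,√274):Q(√17)] · [Q(√17):Q] = 2 · 2 = 4.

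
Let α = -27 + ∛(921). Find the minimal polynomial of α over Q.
m_α(x) = x^3 + 81x^2 + 2187x + 18762

Set β = α + 27 = ∛(921), so β^3 = 921. Then (α + 27)^3 - 921 = 0, i.e. α is a root of g(x) = (x + 27)^3 - 921 = x^3 + 81x^2 + 2187x + 18762. Since g(x) = h(x + 27) where h(x) = x^3 - 921, and h is irreducible over Q (because 921 is not a perfect cube, so h has no rational root, and a monic cubic with no rational root is irreducible), g is also irreducible (irreducibility is preserved under the substitution x → x + 27). Hence m_α(x) = x^3 + 81x^2 + 2187x + 18762.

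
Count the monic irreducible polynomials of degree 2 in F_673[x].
There are 226128 monic irreducible polynomials of degree 2 over F_673

Each element of F_{673^2} that lies in no proper subfield is a root of exactly one monic irreducible of degree 2 over F_673, and each such polynomial has 2 distinct roots in F_{673^2}. By Möbius inversion the count is N_673(2) = (1/2) Σ_{d|2} μ(2/d) · 673^d = (1/2)(μ(2)·673^1 + μ(1)·673^2) = 452256/2 = 226128.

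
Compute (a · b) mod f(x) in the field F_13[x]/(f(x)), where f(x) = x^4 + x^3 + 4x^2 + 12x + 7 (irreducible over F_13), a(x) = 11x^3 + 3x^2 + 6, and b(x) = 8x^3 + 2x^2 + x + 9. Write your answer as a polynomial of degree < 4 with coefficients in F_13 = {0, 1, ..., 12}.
a · b ≡ 10x^3 + 7x^2 + 7x + 12 (mod f(x))

Multiply in F_13[x]: a(x)·b(x) = (11x^3 + 3x^2 + 6)·(8x^3 + 2x^2 + x + 9) = 10x^6 + 7x^5 + 4x^4 + 7x^3 + 6x + 2. This has degree ≥ 4, so divide by f(x) over F_13: 10x^6 + 7x^5 + 4x^4 + 7x^3 + 6x + 2 = (10x^2 + 10x + 6)·(x^4 + x^3 + 4x^2 + 12x + 7) + (10x^3 + 7x^2 + 7x + 12). Hence a·b ≡ 10x^3 + 7x^2 + 7x + 12 (mod f). (F_13[x]/(f) is a field with 13^4 = 28561 elements since f is irreducible of degree 4.)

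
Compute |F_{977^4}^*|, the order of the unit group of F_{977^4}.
|F_{977^4}^*| = 911125611840

F_{977^4} has 977^4 = 911125611841 elements; its multiplicative group consists of all nonzero elements, so |F_{977^4}^*| = 911125611841 - 1 = 911125611840. (It is cyclic since any finite subgroup of the multiplicative group of a field is cyclic.)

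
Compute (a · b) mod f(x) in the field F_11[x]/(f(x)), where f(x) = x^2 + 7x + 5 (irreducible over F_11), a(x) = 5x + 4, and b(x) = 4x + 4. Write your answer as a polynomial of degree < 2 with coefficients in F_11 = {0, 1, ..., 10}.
a · b ≡ 6x + 4 (mod f(x))

Multiply in F_11[x]: a(x)·b(x) = (5x + 4)·(4x + 4) = 9x^2 + 3x + 5. This has degree ≥ 2, so divide by f(x) over F_11: 9x^2 + 3x + 5 = (9)·(x^2 + 7x + 5) + (6x + 4). Hence a·b ≡ 6x + 4 (mod f). (F_11[x]/(f) is a field with 11^2 = 121 elements since f is irreducible of degree 2.)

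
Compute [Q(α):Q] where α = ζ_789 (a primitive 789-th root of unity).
[Q(α):Q] = 524

The minimal polynomial of ζ_789 over Q is the 789-th cyclotomic polynomial Φ_789(x), which is irreducible over Q and has degree φ(789) = 524. Hence [Q(α):Q] = φ(789) = 524.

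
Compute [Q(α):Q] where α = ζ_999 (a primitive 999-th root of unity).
[Q(α):Q] = 648

The minimal polynomial of ζ_999 over Q is the 999-th cyclotomic polynomial Φ_999(x), which is irreducible over Q and has degree φ(999) = 648. Hence [Q(α):Q] = φ(999) = 648.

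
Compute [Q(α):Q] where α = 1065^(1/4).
[Q(α):Q] = 4

α is a root of x^4 - 1065. By Eisenstein's criterion at the prime p = 3 (which divides the constant term 1065 but p^2 = 9 does not, since 1065 is squarefree), x^4 - 1065 is irreducible over Q. Hence [Q(α):Q] = 4.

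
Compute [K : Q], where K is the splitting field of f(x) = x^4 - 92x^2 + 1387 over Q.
[K : Q] = 4

Solving the quadratic in x^2: x^2 = (92 ± √(92^2 - 4·1387))/2 = (92 ± √2916)/2 = (92 ± 54)/2, giving x^2 = 19 or x^2 = 73. So f(x) = (x^2 - 19)(x^2 - 73) and the roots of f are ±√19, ±√73. Hence the splitting field is K = Q(√19, √73). Since 19 and 73 are distinct squarefree integers > 1, their product 1387 is not a perfect square, so √73 ∉ Q(√19). By the tower law [K:Q] = [Q(√19,√73):Q(√19)] · [Q(√19):Q] = 2 · 2 = 4.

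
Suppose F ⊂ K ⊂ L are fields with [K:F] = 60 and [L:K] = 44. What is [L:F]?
[L:F] = 2640

The tower law says that for any tower of field extensions F ⊂ K ⊂ L with finite degrees, [L:F] = [L:K] · [K:F]. Here this gives [L:F] = 44 · 60 = 2640.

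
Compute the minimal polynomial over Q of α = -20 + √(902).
m_α(x) = x^2 + 40x - 502

From α + 20 = √(902), squaring gives (α + 20)^2 = 902, i.e. α^2 + 40α + 400 = 902, so α^2 + 40α - 502 = 0. The discriminant of x^2 + 40x - 502 is (40)^2 - 4·(-502) = 1600 + 2008 = 3608, and 4·(902) is not a perfect square in Q since 902 is squarefree and ≠ 1. Hence x^2 + 40x - 502 is irreducible over Q and is the minimal polynomial of α.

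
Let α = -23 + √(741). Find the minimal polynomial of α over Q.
m_α(x) = x^2 + 46x - 212

From α + 23 = √(741), squaring gives (α + 23)^2 = 741, i.e. α^2 + 46α + 529 = 741, so α^2 + 46α - 212 = 0. The discriminant of x^2 + 46x - 212 is (46)^2 - 4·(-212) = 2116 + 848 = 2964, and 4·(741) is not a perfect square in Q since 741 is squarefree and ≠ 1. Hence x^2 + 46x - 212 is irreducible over Q and is the minimal polynomial of α.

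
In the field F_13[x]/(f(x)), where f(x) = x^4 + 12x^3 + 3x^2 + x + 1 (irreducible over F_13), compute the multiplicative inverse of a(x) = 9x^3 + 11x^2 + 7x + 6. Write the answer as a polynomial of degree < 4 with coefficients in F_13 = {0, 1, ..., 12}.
a(x)^(-1) ≡ 4x^2 + 2x + 10 (mod f(x))

Since f is irreducible over F_13, F_13[x]/(f) is a field and a(x) ≠ 0 has an inverse. Apply the extended Euclidean algorithm to f(x) and a(x) in F_13[x]: f(x) = (3x + 2)·a(x) + (12x^2 + 8x + 2);  a(x) = (4x + 8)·(12x^2 + 8x + 2) + (3). The last nonzero remainder is the constant 3 = gcd(f, a) in F_13. Back-substituting through the division chain expresses 3 = s(x)·a(x) + t(x)·f(x) with s(x) ≡ 12x^2 + 6x + 4 (mod f), so (12x^2 + 6x + 4)·a(x) ≡ 3 (mod f). Multiplying by 3^(-1) ≡ 9 in F_13 gives a(x)^(-1) ≡ 9·(12x^2 + 6x + 4) ≡ 4x^2 + 2x + 10 (mod f). Check: (9x^3 + 11x^2 + 7x + 6)·(4x^2 + 2x + 10) = 10x^5 + 10x^4 + 10x^3 + 5x^2 + 4x + 8 ≡ 1 (mod x^4 + 12x^3 + 3x^2 + x + 1).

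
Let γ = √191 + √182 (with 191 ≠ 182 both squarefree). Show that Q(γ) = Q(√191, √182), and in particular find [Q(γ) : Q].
[Q(γ) : Q] = 4 (equivalently, Q(γ) = Q(√191, √182))

Obviously Q(γ) ⊆ Q(√191, √182), and [Q(√191, √182):Q] = 4 (since 191, 182 are distinct squarefree integers > 1 with 34762 not a perfect square). To show equality we compute the minimal polynomial of γ. From γ = √191 + √182: γ^2 = 191 + 2√(34762) + 182 = 373 + 2√(34762), so γ^2 - 373 = 2√(34762); squaring, (γ^2 - 373)^2 = 4·34762, i.e. γ^4 - 746γ^2 + 139129 - 139048 = 0, i.e. γ^4 - 746γ^2 + 81 = 0. So γ is a root of x^4 - 746x^2 + 81. This polynomial is irreducible over Q: it has no rational root (each ±√191 ± √182 is irrational), and any factorization into two quadratics over Q would force √(34762) ∈ Q (pairing opposite roots) or √191, √182 ∈ Q (other pairings), all impossible. Hence [Q(γ):Q] = 4 = [Q(√191, √182):Q], so Q(γ) = Q(√191, √182).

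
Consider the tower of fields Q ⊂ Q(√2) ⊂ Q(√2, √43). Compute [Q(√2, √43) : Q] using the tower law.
[Q(√2, √43) : Q] = 4

[Q(√2):Q] = 2 (min poly x^2 - 2, irreducible since 2 is squarefree > 1). For the top step, suppose √43 ∈ Q(√2), say √43 = c + d√2 with c, d ∈ Q. Squaring: 43 = c^2 + 2d^2 + 2cd√2. Since √2 ∉ Q this forces 2cd = 0. If d = 0 then √43 = c ∈ Q, contradicting 43 squarefree > 1. If c = 0 then 43 = 2d^2, so 2·43 = (2d)^2 is a perfect square in Q — but 2·43 = 86 is not a perfect square (since 2 and 43 are distinct squarefree integers). Contradiction. Hence √43 ∉ Q(√2), so x^2 - 43 stays irreducible over Q(√2) and [Q(√2, √43) : Q(√2)] = 2. By the tower law, [Q(√2, √43) : Q] = 2 · 2 = 4.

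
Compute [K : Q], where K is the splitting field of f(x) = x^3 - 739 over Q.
[K : Q] = 6

The roots of x^3 - 739 are ∛739, ω∛739, ω^2∛739 where ω = e^(2πi/3) is a primitive cube root of unity, so K = Q(∛739, ω). Now [Q(∛739):Q] = 3 (since 739 is not a perfect cube, x^3 - 739 is irreducible) and [Q(ω):Q] = 2. Both 2 and 3 divide [K:Q], and [K:Q] ≤ 3·2 = 6, so [K:Q] = 6. (Equivalently: Q(∛739) ⊂ R but ω ∉ R, so [K : Q(∛739)] = 2.)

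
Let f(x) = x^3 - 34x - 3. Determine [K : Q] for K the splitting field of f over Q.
[K : Q] = 6

By the rational root test, any rational root of the monic integer polynomial f(x) = x^3 - 34x - 3 must be an integer dividing the constant term -3, i.e. one of ±{1, 3}. Evaluating: f(1) = -36, f(-1) = 30, f(3) = -78, f(-3) = 72; none is 0, so f has no rational root and is therefore irreducible over Q (a cubic with no linear factor over a field is irreducible). For an irreducible cubic, the Galois group is A_3 or S_3 according as the discriminant disc(f) = -4a^3 - 27b^2 = -4·(-34)^3 - 27·(-3)^2 = 156973 is or is not a square in Q. Here disc(f) = 156973 is not a perfect square in Q, so the Galois group of f over Q is not contained in A_3 and must be all of S_3. The splitting field has degree |S_3| = 6 over Q, so [K : Q] = 6.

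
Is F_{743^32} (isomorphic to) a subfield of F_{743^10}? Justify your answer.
No: F_{743^32} is not a subfield of F_{743^10}

F_{p^m} embeds in F_{p^n} iff m | n. Here 32 ∤ 10 (since 10 = 0·32 + 10 with remainder 10 ≠ 0), so F_{743^32} is not a subfield of F_{743^10}. Equivalently: if it were, the tower law would give 32 = [F_{743^32}:F_743] dividing [F_{743^10}:F_743] = 10, contradiction.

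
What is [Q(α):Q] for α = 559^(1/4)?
[Q(α):Q] = 4

α is a root of x^4 - 559. By Eisenstein's criterion at the prime p = 13 (which divides the constant term 559 but p^2 = 169 does not, since 559 is squarefree), x^4 - 559 is irreducible over Q. Hence [Q(α):Q] = 4.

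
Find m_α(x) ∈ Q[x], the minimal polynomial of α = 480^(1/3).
m_α(x) = x^3 - 480

α satisfies α^3 = 480, so x^3 - 480 annihilates α. By the rational root test, a rational root p/q (in lowest terms) of x^3 - 480 would satisfy p^3 = 480 q^3, forcing q = 1 and p^3 = 480; but 480 is not a perfect cube, contradiction. A monic cubic over Q with no rational root is irreducible (any nontrivial factorization would include a linear factor). Hence x^3 - 480 is the minimal polynomial of α, and in particular [Q(α):Q] = 3.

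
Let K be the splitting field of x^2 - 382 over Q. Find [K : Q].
[K : Q] = 2

f(x) = x^2 - 382 factors as (x - √382)(x + √382). The splitting field is K = Q(√382). Since 382 is squarefree and > 1, it is not a perfect square, so x^2 - 382 is irreducible over Q and [Q(√382) : Q] = 2. Hence [K : Q] = 2.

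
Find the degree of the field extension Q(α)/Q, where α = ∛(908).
[Q(α):Q] = 3

The minimal polynomial of α is x^3 - 908, irreducible over Q since 908 is not a perfect cube (so x^3 - 908 has no rational root). Hence [Q(α):Q] = deg(m_α) = 3.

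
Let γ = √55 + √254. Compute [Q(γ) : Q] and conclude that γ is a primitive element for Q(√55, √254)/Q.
[Q(γ) : Q] = 4 (equivalently, Q(γ) = Q(√55, √254))

Obviously Q(γ) ⊆ Q(√55, √254), and [Q(√55, √254):Q] = 4 (since 55, 254 are distinct squarefree integers > 1 with 13970 not a perfect square). To show equality we compute the minimal polynomial of γ. From γ = √55 + √254: γ^2 = 55 + 2√(13970) + 254 = 309 + 2√(13970), so γ^2 - 309 = 2√(13970); squaring, (γ^2 - 309)^2 = 4·13970, i.e. γ^4 - 618γ^2 + 95481 - 55880 = 0, i.e. γ^4 - 618γ^2 + 39601 = 0. So γ is a root of x^4 - 618x^2 + 39601. This polynomial is irreducible over Q: it has no rational root (each ±√55 ± √254 is irrational), and any factorization into two quadratics over Q would force √(13970) ∈ Q (pairing opposite roots) or √55, √254 ∈ Q (other pairings), all impossible. Hence [Q(γ):Q] = 4 = [Q(√55, √254):Q], so Q(γ) = Q(√55, √254).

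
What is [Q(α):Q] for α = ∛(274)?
[Q(α):Q] = 3

The minimal polynomial of α is x^3 - 274, irreducible over Q since 274 is not a perfect cube (so x^3 - 274 has no rational root). Hence [Q(α):Q] = deg(m_α) = 3.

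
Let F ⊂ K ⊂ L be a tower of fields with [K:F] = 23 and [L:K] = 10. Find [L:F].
[L:F] = 230

The tower law says that for any tower of field extensions F ⊂ K ⊂ L with finite degrees, [L:F] = [L:K] · [K:F]. Here this gives [L:F] = 10 · 23 = 230.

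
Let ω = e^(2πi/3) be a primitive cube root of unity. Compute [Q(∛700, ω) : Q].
[Q(∛700, ω) : Q] = 6

[Q(∛700):Q] = 3 (min poly x^3 - 700, irreducible since 700 is not a perfect cube). [Q(ω):Q] = 2 (min poly x^2 + x + 1). Since Q(∛700) ⊂ R and ω ∉ R, we have ω ∉ Q(∛700), so x^2 + x + 1 remains irreducible over Q(∛700) and [Q(∛700, ω) : Q(∛700)] = 2. By the tower law, [Q(∛700, ω) : Q] = 3 · 2 = 6. (In fact Q(∛700, ω) is the splitting field of x^3 - 700 over Q.)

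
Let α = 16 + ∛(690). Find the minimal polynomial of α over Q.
m_α(x) = x^3 - 48x^2 + 768x - 4786

Set β = α - 16 = ∛(690), so β^3 = 690. Then (α - 16)^3 - 690 = 0, i.e. α is a root of g(x) = (x - 16)^3 - 690 = x^3 - 48x^2 + 768x - 4786. Since g(x) = h(x - 16) where h(x) = x^3 - 690, and h is irreducible over Q (because 690 is not a perfect cube, so h has no rational root, and a monic cubic with no rational root is irreducible), g is also irreducible (irreducibility is preserved under the substitution x → x - 16). Hence m_α(x) = x^3 - 48x^2 + 768x - 4786.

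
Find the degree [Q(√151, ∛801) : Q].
[Q(√151, ∛801) : Q] = 6

Let L = Q(√151, ∛801). Since Q(√151) ⊂ L and [Q(√151):Q] = 2, the tower law gives 2 | [L:Q]. Likewise Q(∛801) ⊂ L with [Q(∛801):Q] = 3 (because 801 is not a perfect cube), so 3 | [L:Q]. As gcd(2,3) = 1, [L:Q] is divisible by 6. Conversely L is generated over Q by √151 and ∛801, so [L:Q] ≤ 2·3 = 6. Therefore [Q(√151, ∛801) : Q] = 6.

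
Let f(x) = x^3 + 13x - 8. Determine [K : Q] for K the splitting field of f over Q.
[K : Q] = 6

By the rational root test, any rational root of the monic integer polynomial f(x) = x^3 + 13x - 8 must be an integer dividing the constant term -8, i.e. one of ±{1, 2, 4, 8}. Evaluating: f(1) = 6, f(-1) = -22, f(2) = 26, f(-2) = -42, f(4) = 108, f(-4) = -124, f(8) = 608, f(-8) = -624; none is 0, so f has no rational root and is therefore irreducible over Q (a cubic with no linear factor over a field is irreducible). For an irreducible cubic, the Galois group is A_3 or S_3 according as the discriminant disc(f) = -4a^3 - 27b^2 = -4·(13)^3 - 27·(-8)^2 = -10516 is or is not a square in Q. Here disc(f) = -10516 is not a perfect square in Q, so the Galois group of f over Q is not contained in A_3 and must be all of S_3. The splitting field has degree |S_3| = 6 over Q, so [K : Q] = 6.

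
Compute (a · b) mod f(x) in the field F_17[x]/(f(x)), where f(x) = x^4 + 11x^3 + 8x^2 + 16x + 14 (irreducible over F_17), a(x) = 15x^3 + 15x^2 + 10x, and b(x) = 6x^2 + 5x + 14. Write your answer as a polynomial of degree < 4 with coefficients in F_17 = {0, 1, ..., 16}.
a · b ≡ 13x^3 + 14x^2 + 10x + 7 (mod f(x))

Multiply in F_17[x]: a(x)·b(x) = (15x^3 + 15x^2 + 10x)·(6x^2 + 5x + 14) = 5x^5 + 12x^4 + 5x^3 + 5x^2 + 4x. This has degree ≥ 4, so divide by f(x) over F_17: 5x^5 + 12x^4 + 5x^3 + 5x^2 + 4x = (5x + 8)·(x^4 + 11x^3 + 8x^2 + 16x + 14) + (13x^3 + 14x^2 + 10x + 7). Hence a·b ≡ 13x^3 + 14x^2 + 10x + 7 (mod f). (F_17[x]/(f) is a field with 17^4 = 83521 elements since f is irreducible of degree 4.)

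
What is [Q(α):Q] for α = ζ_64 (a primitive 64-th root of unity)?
[Q(α):Q] = 32

The minimal polynomial of ζ_64 over Q is the 64-th cyclotomic polynomial Φ_64(x), which is irreducible over Q and has degree φ(64) = 32. Hence [Q(α):Q] = φ(64) = 32.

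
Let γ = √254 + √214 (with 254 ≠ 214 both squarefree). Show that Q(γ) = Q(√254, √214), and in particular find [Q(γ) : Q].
[Q(γ) : Q] = 4 (equivalently, Q(γ) = Q(√254, √214))

Obviously Q(γ) ⊆ Q(√254, √214), and [Q(√254, √214):Q] = 4 (since 254, 214 are distinct squarefree integers > 1 with 54356 not a perfect square). To show equality we compute the minimal polynomial of γ. From γ = √254 + √214: γ^2 = 254 + 2√(54356) + 214 = 468 + 2√(54356), so γ^2 - 468 = 2√(54356); squaring, (γ^2 - 468)^2 = 4·54356, i.e. γ^4 - 936γ^2 + 219024 - 217424 = 0, i.e. γ^4 - 936γ^2 + 1600 = 0. So γ is a root of x^4 - 936x^2 + 1600. This polynomial is irreducible over Q: it has no rational root (each ±√254 ± √214 is irrational), and any factorization into two quadratics over Q would force √(54356) ∈ Q (pairing opposite roots) or √254, √214 ∈ Q (other pairings), all impossible. Hence [Q(γ):Q] = 4 = [Q(√254, √214):Q], so Q(γ) = Q(√254, √214).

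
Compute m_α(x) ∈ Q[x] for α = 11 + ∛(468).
m_α(x) = x^3 - 33x^2 + 363x - 1799

Set β = α - 11 = ∛(468), so β^3 = 468. Then (α - 11)^3 - 468 = 0, i.e. α is a root of g(x) = (x - 11)^3 - 468 = x^3 - 33x^2 + 363x - 1799. Since g(x) = h(x - 11) where h(x) = x^3 - 468, and h is irreducible over Q (because 468 is not a perfect cube, so h has no rational root, and a monic cubic with no rational root is irreducible), g is also irreducible (irreducibility is preserved under the substitution x → x - 11). Hence m_α(x) = x^3 - 33x^2 + 363x - 1799.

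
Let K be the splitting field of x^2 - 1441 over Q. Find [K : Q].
[K : Q] = 2

f(x) = x^2 - 1441 factors as (x - √1441)(x + √1441). The splitting field is K = Q(√1441). Since 1441 is squarefree and > 1, it is not a perfect square, so x^2 - 1441 is irreducible over Q and [Q(√1441) : Q] = 2. Hence [K : Q] = 2.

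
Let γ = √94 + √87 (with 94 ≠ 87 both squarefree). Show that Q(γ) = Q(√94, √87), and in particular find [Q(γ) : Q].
[Q(γ) : Q] = 4 (equivalently, Q(γ) = Q(√94, √87))

Obviously Q(γ) ⊆ Q(√94, √87), and [Q(√94, √87):Q] = 4 (since 94, 87 are distinct squarefree integers > 1 with 8178 not a perfect square). To show equality we compute the minimal polynomial of γ. From γ = √94 + √87: γ^2 = 94 + 2√(8178) + 87 = 181 + 2√(8178), so γ^2 - 181 = 2√(8178); squaring, (γ^2 - 181)^2 = 4·8178, i.e. γ^4 - 362γ^2 + 32761 - 32712 = 0, i.e. γ^4 - 362γ^2 + 49 = 0. So γ is a root of x^4 - 362x^2 + 49. This polynomial is irreducible over Q: it has no rational root (each ±√94 ± √87 is irrational), and any factorization into two quadratics over Q would force √(8178) ∈ Q (pairing opposite roots) or √94, √87 ∈ Q (other pairings), all impossible. Hence [Q(γ):Q] = 4 = [Q(√94, √87):Q], so Q(γ) = Q(√94, √87).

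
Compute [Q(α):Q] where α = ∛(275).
[Q(α):Q] = 3

The minimal polynomial of α is x^3 - 275, irreducible over Q since 275 is not a perfect cube (so x^3 - 275 has no rational root). Hence [Q(α):Q] = deg(m_α) = 3.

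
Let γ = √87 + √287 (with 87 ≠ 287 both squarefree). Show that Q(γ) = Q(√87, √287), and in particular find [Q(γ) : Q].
[Q(γ) : Q] = 4 (equivalently, Q(γ) = Q(√87, √287))

Obviously Q(γ) ⊆ Q(√87, √287), and [Q(√87, √287):Q] = 4 (since 87, 287 are distinct squarefree integers > 1 with 24969 not a perfect square). To show equality we compute the minimal polynomial of γ. From γ = √87 + √287: γ^2 = 87 + 2√(24969) + 287 = 374 + 2√(24969), so γ^2 - 374 = 2√(24969); squaring, (γ^2 - 374)^2 = 4·24969, i.e. γ^4 - 748γ^2 + 139876 - 99876 = 0, i.e. γ^4 - 748γ^2 + 40000 = 0. So γ is a root of x^4 - 748x^2 + 40000. This polynomial is irreducible over Q: it has no rational root (each ±√87 ± √287 is irrational), and any factorization into two quadratics over Q would force √(24969) ∈ Q (pairing opposite roots) or √87, √287 ∈ Q (other pairings), all impossible. Hence [Q(γ):Q] = 4 = [Q(√87, √287):Q], so Q(γ) = Q(√87, √287).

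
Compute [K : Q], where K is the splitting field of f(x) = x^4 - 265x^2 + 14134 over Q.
[K : Q] = 4

Solving the quadratic in x^2: x^2 = (265 ± √(265^2 - 4·14134))/2 = (265 ± √13689)/2 = (265 ± 117)/2, giving x^2 = 191 or x^2 = 74. So f(x) = (x^2 - 191)(x^2 - 74) and the roots of f are ±√191, ±√74. Hence the splitting field is K = Q(√191, √74). Since 191 and 74 are distinct squarefree integers > 1, their product 14134 is not a perfect square, so √74 ∉ Q(√191). By the tower law [K:Q] = [Q(√191,√74):Q(√191)] · [Q(√191):Q] = 2 · 2 = 4.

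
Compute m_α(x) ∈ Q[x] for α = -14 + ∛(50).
m_α(x) = x^3 + 42x^2 + 588x + 2694

Set β = α + 14 = ∛(50), so β^3 = 50. Then (α + 14)^3 - 50 = 0, i.e. α is a root of g(x) = (x + 14)^3 - 50 = x^3 + 42x^2 + 588x + 2694. Since g(x) = h(x + 14) where h(x) = x^3 - 50, and h is irreducible over Q (because 50 is not a perfect cube, so h has no rational root, and a monic cubic with no rational root is irreducible), g is also irreducible (irreducibility is preserved under the substitution x → x + 14). Hence m_α(x) = x^3 + 42x^2 + 588x + 2694.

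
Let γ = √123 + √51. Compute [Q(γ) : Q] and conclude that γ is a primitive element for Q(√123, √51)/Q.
[Q(γ) : Q] = 4 (equivalently, Q(γ) = Q(√123, √51))

Obviously Q(γ) ⊆ Q(√123, √51), and [Q(√123, √51):Q] = 4 (since 123, 51 are distinct squarefree integers > 1 with 6273 not a perfect square). To show equality we compute the minimal polynomial of γ. From γ = √123 + √51: γ^2 = 123 + 2√(6273) + 51 = 174 + 2√(6273), so γ^2 - 174 = 2√(6273); squaring, (γ^2 - 174)^2 = 4·6273, i.e. γ^4 - 348γ^2 + 30276 - 25092 = 0, i.e. γ^4 - 348γ^2 + 5184 = 0. So γ is a root of x^4 - 348x^2 + 5184. This polynomial is irreducible over Q: it has no rational root (each ±√123 ± √51 is irrational), and any factorization into two quadratics over Q would force √(6273) ∈ Q (pairing opposite roots) or √123, √51 ∈ Q (other pairings), all impossible. Hence [Q(γ):Q] = 4 = [Q(√123, √51):Q], so Q(γ) = Q(√123, √51).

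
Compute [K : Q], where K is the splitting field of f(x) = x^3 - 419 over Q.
[K : Q] = 6

The roots of x^3 - 419 are ∛419, ω∛419, ω^2∛419 where ω = e^(2πi/3) is a primitive cube root of unity, so K = Q(∛419, ω). Now [Q(∛419):Q] = 3 (since 419 is not a perfect cube, x^3 - 419 is irreducible) and [Q(ω):Q] = 2. Both 2 and 3 divide [K:Q], and [K:Q] ≤ 3·2 = 6, so [K:Q] = 6. (Equivalently: Q(∛419) ⊂ R but ω ∉ R, so [K : Q(∛419)] = 2.)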